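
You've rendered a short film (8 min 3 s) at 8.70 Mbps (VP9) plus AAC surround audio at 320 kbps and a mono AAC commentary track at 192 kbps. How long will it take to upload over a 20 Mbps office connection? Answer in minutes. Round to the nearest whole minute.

4 minutes

8 min 3 s = 483 s
Audio total: 320 + 192 = 512 kbps = 0.512 Mbps.
Total bitrate: 9.212 Mbps.
File: 9.212 Mbps × 483 s = 4449.4 Mb.
At 20 Mbps: 4449.4 / 20 = 222.5 s ≈ 3.71 minutes.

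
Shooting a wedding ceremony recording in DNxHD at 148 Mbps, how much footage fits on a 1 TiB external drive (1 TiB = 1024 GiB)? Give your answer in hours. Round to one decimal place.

16.5 hours

Capacity: 1 TiB = 8,796,093 Mb.
Recording time: 8,796,093 / 148.000 = 59,433 s ≈ 16.5 hours.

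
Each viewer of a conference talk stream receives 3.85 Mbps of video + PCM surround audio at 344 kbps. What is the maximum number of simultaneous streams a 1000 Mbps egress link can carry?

Audio: 344 kbps = 0.344 Mbps.
Per-viewer media rate: 4.194 Mbps.
1000 Mbps = 1,000 Mbps; 1,000 / 4.194 = 238.44 → 238 viewers.

238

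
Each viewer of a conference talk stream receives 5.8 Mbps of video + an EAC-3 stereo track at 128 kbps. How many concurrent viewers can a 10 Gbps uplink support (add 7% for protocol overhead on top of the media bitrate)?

Audio: 128 kbps = 0.128 Mbps.
Per-viewer media rate: 5.928 Mbps.
On the wire with 7% overhead: 6.343 Mbps.
10 Gbps = 10,000 Mbps; 10,000 / 6.343 = 1576.55 → 1576 viewers.

1576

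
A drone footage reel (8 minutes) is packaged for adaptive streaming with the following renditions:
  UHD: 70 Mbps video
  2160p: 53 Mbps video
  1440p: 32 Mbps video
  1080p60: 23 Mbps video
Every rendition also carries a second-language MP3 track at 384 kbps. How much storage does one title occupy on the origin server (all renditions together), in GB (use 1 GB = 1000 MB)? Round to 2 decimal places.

10.77 GB

8 min = 480 s
Audio: 384 kbps = 0.384 Mbps.
Sum of rendition bitrates: (70+0.384) + (53+0.384) + (32+0.384) + (23+0.384) = 179.536 Mbps.
× 480 s = 86,177 Mb = 10,772 MB = 10.77 GB.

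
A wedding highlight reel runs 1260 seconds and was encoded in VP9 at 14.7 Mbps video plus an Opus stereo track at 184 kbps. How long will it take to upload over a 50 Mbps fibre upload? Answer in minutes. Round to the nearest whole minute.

Audio: 184 kbps = 0.184 Mbps.
Total bitrate: 14.884 Mbps.
File: 14.884 Mbps × 1260 s = 18753.8 Mb.
At 50 Mbps: 18753.8 / 50 = 375.1 s ≈ 6.25 minutes.

6 minutes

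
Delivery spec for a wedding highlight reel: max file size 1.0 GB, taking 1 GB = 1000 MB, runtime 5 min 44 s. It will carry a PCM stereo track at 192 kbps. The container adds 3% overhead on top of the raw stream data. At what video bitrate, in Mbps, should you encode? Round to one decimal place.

22.4 Mbps

Budget: 1.0 GB = 8000.0 Mb.
Stream payload after overhead: 8000.0 / 1.03 = 7767.0 Mb.
5 min 44 s = 344 s
Total bitrate budget: 7767.0 Mb / 344 s = 22.578 Mbps.
Audio: 192 kbps = 0.192 Mbps.
Video: 22.578 − 0.192 = 22.386 Mbps.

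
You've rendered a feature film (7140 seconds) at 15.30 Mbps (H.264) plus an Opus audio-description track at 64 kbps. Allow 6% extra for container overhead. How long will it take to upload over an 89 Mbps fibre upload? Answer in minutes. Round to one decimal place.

Audio: 64 kbps = 0.064 Mbps.
Total bitrate: 15.364 Mbps.
File: 15.364 Mbps × 7140 s = 109699.0 Mb.
With 6% container overhead: ×1.06. → 116280.9 Mb.
At 89 Mbps: 116280.9 / 89 = 1306.5 s ≈ 21.8 minutes.

21.8 minutes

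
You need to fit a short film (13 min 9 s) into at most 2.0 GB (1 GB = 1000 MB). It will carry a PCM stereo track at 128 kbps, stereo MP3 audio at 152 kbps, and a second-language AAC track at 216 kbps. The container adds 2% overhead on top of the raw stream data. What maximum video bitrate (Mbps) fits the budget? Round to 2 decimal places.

Budget: 2.0 GB = 16000.0 Mb.
Stream payload after overhead: 16000.0 / 1.02 = 15686.3 Mb.
13 min 9 s = 789 s
Total bitrate budget: 15686.3 Mb / 789 s = 19.881 Mbps.
Audio total: 128 + 152 + 216 = 496 kbps = 0.496 Mbps.
Video: 19.881 − 0.496 = 19.385 Mbps.

19.39 Mbps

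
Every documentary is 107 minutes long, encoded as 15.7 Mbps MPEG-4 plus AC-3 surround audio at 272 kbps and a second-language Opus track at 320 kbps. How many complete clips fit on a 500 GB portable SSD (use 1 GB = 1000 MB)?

107 min = 6420 s
Audio total: 272 + 320 = 592 kbps = 0.592 Mbps.
Total bitrate: 16.292 Mbps.
Per item: 16.292 Mbps × 6420 s = 104,595 Mb = 13,074 MB.
Capacity: 500 GB = 4,000,000 Mb; 38.24 items → 38 complete.

38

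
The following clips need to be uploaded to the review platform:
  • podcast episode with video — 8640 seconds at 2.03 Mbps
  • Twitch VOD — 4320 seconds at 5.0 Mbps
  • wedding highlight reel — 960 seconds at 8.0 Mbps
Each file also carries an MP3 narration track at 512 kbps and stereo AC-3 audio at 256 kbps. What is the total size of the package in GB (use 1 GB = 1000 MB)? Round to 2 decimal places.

7.19 GB

Audio total: 512 + 256 = 768 kbps = 0.768 Mbps.
podcast episode with video: 2.798 Mbps × 8640 s = 24174.7 Mb
Twitch VOD: 5.768 Mbps × 4320 s = 24917.8 Mb
wedding highlight reel: 8.768 Mbps × 960 s = 8417.3 Mb
Total: 57509.8 Mb = 7188.7 MB.
= 7.189 GB.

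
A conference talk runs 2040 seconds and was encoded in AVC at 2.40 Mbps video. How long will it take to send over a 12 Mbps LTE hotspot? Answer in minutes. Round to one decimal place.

6.8 minutes

File: 2.400 Mbps × 2040 s = 4896.0 Mb.
At 12 Mbps: 4896.0 / 12 = 408.0 s ≈ 6.8 minutes.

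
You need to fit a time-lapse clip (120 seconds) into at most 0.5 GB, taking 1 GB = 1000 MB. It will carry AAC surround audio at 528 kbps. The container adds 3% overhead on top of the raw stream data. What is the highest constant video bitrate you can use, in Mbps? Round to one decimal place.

31.8 Mbps

Budget: 0.5 GB = 4000.0 Mb.
Stream payload after overhead: 4000.0 / 1.03 = 3883.5 Mb.
Total bitrate budget: 3883.5 Mb / 120 s = 32.362 Mbps.
Audio: 528 kbps = 0.528 Mbps.
Video: 32.362 − 0.528 = 31.834 Mbps.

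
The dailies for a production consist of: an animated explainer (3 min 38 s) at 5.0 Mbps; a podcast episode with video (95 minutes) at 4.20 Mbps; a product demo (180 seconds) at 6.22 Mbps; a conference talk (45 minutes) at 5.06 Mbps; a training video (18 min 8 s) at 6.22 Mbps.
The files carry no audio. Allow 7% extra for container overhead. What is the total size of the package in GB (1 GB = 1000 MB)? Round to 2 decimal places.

animated explainer: 5.000 Mbps × 218 s × 1.07 = 1166.3 Mb
podcast episode with video: 4.200 Mbps × 5700 s × 1.07 = 25615.8 Mb
product demo: 6.220 Mbps × 180 s × 1.07 = 1198.0 Mb
conference talk: 5.060 Mbps × 2700 s × 1.07 = 14618.3 Mb
training video: 6.220 Mbps × 1088 s × 1.07 = 7241.1 Mb
Total: 49839.5 Mb = 6229.9 MB.
= 6.230 GB.

6.23 GB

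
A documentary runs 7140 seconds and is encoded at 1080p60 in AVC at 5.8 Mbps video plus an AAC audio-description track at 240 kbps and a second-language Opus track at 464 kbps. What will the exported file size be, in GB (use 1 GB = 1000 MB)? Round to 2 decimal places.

5.80 GB

Audio total: 240 + 464 = 704 kbps = 0.704 Mbps.
Total bitrate: 5.8 + 0.704 = 6.504 Mbps.
Stream data: 6.504 Mbps × 7140 s = 46438.6 Mb.
46,439 Mb ÷ 8 = 5,805 MB → 5.805 GB.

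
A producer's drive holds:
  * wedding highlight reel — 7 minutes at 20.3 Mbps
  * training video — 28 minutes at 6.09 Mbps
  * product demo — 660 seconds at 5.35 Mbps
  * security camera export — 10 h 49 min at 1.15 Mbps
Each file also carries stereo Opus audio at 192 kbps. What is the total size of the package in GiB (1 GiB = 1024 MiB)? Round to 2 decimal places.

Audio: 192 kbps = 0.192 Mbps.
wedding highlight reel: 20.492 Mbps × 420 s = 8606.6 Mb
training video: 6.282 Mbps × 1680 s = 10553.8 Mb
product demo: 5.542 Mbps × 660 s = 3657.7 Mb
security camera export: 1.342 Mbps × 38940 s = 52257.5 Mb
Total: 75075.6 Mb = 9384.5 MB.
= 8.740 GiB.

8.74 GiB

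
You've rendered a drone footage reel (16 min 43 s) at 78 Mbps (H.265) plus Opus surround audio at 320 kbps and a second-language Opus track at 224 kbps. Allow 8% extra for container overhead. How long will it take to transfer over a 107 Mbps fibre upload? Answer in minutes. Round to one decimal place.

16 min 43 s = 1003 s
Audio total: 320 + 224 = 544 kbps = 0.544 Mbps.
Total bitrate: 78.544 Mbps.
File: 78.544 Mbps × 1003 s = 78779.6 Mb.
With 8% container overhead: ×1.08. → 85082.0 Mb.
At 107 Mbps: 85082.0 / 107 = 795.2 s ≈ 13.3 minutes.

13.3 minutes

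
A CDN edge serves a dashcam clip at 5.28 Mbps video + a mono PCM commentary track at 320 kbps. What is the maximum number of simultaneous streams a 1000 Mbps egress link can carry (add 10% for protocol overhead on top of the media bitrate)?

Audio: 320 kbps = 0.320 Mbps.
Per-viewer media rate: 5.600 Mbps.
On the wire with 10% overhead: 6.160 Mbps.
1000 Mbps = 1,000 Mbps; 1,000 / 6.160 = 162.34 → 162 viewers.

162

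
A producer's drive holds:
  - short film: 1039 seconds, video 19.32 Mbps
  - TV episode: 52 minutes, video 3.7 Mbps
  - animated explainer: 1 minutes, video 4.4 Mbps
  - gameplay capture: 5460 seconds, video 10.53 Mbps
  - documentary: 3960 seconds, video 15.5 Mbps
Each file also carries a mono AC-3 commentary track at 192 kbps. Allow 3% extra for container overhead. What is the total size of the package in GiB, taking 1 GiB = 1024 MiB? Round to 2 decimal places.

Audio: 192 kbps = 0.192 Mbps.
short film: 19.512 Mbps × 1039 s × 1.03 = 20881.2 Mb
TV episode: 3.892 Mbps × 3120 s × 1.03 = 12507.3 Mb
animated explainer: 4.592 Mbps × 60 s × 1.03 = 283.8 Mb
gameplay capture: 10.722 Mbps × 5460 s × 1.03 = 60298.4 Mb
documentary: 15.692 Mbps × 3960 s × 1.03 = 64004.5 Mb
Total: 157975.2 Mb = 19746.9 MB.
= 18.39 GiB.

18.39 GiB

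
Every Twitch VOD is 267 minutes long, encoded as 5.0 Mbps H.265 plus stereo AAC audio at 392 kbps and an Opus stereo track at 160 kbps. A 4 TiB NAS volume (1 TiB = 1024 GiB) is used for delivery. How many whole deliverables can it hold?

395

267 min = 16020 s
Audio total: 392 + 160 = 552 kbps = 0.552 Mbps.
Total bitrate: 5.552 Mbps.
Per item: 5.552 Mbps × 16020 s = 88,943 Mb = 11,118 MB.
Capacity: 4 TiB = 35,184,372 Mb; 395.58 items → 395 complete.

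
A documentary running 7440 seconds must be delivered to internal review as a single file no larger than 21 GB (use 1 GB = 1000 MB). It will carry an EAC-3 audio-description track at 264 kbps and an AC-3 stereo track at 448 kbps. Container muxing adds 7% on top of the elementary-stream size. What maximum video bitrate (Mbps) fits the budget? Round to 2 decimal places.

Budget: 21 GB = 168000.0 Mb.
Stream payload after overhead: 168000.0 / 1.07 = 157009.3 Mb.
Total bitrate budget: 157009.3 Mb / 7440 s = 21.103 Mbps.
Audio total: 264 + 448 = 712 kbps = 0.712 Mbps.
Video: 21.103 − 0.712 = 20.391 Mbps.

20.39 Mbps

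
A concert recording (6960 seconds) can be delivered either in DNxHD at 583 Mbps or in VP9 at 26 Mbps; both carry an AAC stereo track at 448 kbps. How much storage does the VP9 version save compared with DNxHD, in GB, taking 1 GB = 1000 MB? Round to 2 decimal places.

Audio: 448 kbps = 0.448 Mbps.
DNxHD: 583.448 Mbps × 6960 s = 4060798.1 Mb = 507.600 GB.
VP9: 26.448 Mbps × 6960 s = 184078.1 Mb = 23.010 GB.
Saving: 507.600 − 23.010 = 484.590 GB.

484.59 GB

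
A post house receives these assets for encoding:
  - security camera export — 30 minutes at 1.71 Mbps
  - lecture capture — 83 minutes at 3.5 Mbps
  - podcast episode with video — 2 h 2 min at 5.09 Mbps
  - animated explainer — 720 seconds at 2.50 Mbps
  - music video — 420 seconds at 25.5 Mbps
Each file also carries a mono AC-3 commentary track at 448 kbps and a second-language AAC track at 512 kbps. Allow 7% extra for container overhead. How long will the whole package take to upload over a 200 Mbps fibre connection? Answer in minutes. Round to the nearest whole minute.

Audio total: 448 + 512 = 960 kbps = 0.960 Mbps.
security camera export: 2.670 Mbps × 1800 s × 1.07 = 5142.4 Mb
lecture capture: 4.460 Mbps × 4980 s × 1.07 = 23765.6 Mb
podcast episode with video: 6.050 Mbps × 7320 s × 1.07 = 47386.0 Mb
animated explainer: 3.460 Mbps × 720 s × 1.07 = 2665.6 Mb
music video: 26.460 Mbps × 420 s × 1.07 = 11891.1 Mb
Total: 90850.7 Mb = 11356.3 MB.
At 200 Mbps: 90850.7 / 200 = 454 s ≈ 7.57 minutes.

8 minutes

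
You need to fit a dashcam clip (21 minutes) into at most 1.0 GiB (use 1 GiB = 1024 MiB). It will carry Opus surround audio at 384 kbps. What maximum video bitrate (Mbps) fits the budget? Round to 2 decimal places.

Budget: 1.0 GiB = 8589.9 Mb.
21 min = 1260 s
Total bitrate budget: 8589.9 Mb / 1260 s = 6.817 Mbps.
Audio: 384 kbps = 0.384 Mbps.
Video: 6.817 − 0.384 = 6.433 Mbps.

6.43 Mbps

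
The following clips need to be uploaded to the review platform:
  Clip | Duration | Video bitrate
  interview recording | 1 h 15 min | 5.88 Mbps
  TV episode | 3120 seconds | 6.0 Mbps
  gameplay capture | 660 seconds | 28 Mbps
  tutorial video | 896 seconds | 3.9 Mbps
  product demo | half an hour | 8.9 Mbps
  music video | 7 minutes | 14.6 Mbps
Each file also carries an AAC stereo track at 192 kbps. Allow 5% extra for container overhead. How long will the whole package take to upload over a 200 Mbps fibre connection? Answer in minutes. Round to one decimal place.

8.0 minutes

Audio: 192 kbps = 0.192 Mbps.
interview recording: 6.072 Mbps × 4500 s × 1.05 = 28690.2 Mb
TV episode: 6.192 Mbps × 3120 s × 1.05 = 20285.0 Mb
gameplay capture: 28.192 Mbps × 660 s × 1.05 = 19537.1 Mb
tutorial video: 4.092 Mbps × 896 s × 1.05 = 3849.8 Mb
product demo: 9.092 Mbps × 1800 s × 1.05 = 17183.9 Mb
music video: 14.792 Mbps × 420 s × 1.05 = 6523.3 Mb
Total: 96069.2 Mb = 12008.6 MB.
At 200 Mbps: 96069.2 / 200 = 480 s ≈ 8.01 minutes.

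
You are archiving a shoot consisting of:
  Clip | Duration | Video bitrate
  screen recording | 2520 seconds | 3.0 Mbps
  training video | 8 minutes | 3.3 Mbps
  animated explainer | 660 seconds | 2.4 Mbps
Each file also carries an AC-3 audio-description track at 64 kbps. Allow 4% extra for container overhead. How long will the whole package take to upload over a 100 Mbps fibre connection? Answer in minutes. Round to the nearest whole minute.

2 minutes

Audio: 64 kbps = 0.064 Mbps.
screen recording: 3.064 Mbps × 2520 s × 1.04 = 8030.1 Mb
training video: 3.364 Mbps × 480 s × 1.04 = 1679.3 Mb
animated explainer: 2.464 Mbps × 660 s × 1.04 = 1691.3 Mb
Total: 11400.7 Mb = 1425.1 MB.
At 100 Mbps: 11400.7 / 100 = 114 s ≈ 1.9 minutes.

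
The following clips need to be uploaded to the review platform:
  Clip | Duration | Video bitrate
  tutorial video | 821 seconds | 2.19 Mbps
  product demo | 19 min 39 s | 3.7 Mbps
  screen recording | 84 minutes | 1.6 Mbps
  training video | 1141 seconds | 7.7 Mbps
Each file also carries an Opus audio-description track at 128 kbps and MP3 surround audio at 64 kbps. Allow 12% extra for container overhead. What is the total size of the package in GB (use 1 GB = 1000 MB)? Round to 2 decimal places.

Audio total: 128 + 64 = 192 kbps = 0.192 Mbps.
tutorial video: 2.382 Mbps × 821 s × 1.12 = 2190.3 Mb
product demo: 3.892 Mbps × 1179 s × 1.12 = 5139.3 Mb
screen recording: 1.792 Mbps × 5040 s × 1.12 = 10115.5 Mb
training video: 7.892 Mbps × 1141 s × 1.12 = 10085.3 Mb
Total: 27530.4 Mb = 3441.3 MB.
= 3.441 GB.

3.44 GB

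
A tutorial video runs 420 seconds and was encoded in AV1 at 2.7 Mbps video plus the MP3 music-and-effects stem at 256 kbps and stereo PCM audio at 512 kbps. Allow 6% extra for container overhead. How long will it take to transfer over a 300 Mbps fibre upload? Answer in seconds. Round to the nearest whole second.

Audio total: 256 + 512 = 768 kbps = 0.768 Mbps.
Total bitrate: 3.468 Mbps.
File: 3.468 Mbps × 420 s = 1456.6 Mb.
With 6% container overhead: ×1.06. → 1544.0 Mb.
At 300 Mbps: 1544.0 / 300 = 5.1 s ≈ 5.15 seconds.

5 seconds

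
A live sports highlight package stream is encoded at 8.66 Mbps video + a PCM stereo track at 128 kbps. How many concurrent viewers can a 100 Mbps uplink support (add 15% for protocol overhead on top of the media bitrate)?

9

Audio: 128 kbps = 0.128 Mbps.
Per-viewer media rate: 8.788 Mbps.
On the wire with 15% overhead: 10.106 Mbps.
100 Mbps = 100.0 Mbps; 100.0 / 10.106 = 9.89 → 9 viewers.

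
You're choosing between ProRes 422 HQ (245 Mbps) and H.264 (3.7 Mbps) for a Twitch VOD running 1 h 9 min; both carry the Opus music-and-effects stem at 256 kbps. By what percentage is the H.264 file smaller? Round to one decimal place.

98.4%

1 h 9 min = 69 min = 4140 s
Audio: 256 kbps = 0.256 Mbps.
ProRes 422 HQ: 245.256 Mbps × 4140 s = 1015359.8 Mb = 126.920 GB.
H.264: 3.956 Mbps × 4140 s = 16377.8 Mb = 2.047 GB.
Reduction: (1 − 2.047/126.920) × 100 = 98.39%.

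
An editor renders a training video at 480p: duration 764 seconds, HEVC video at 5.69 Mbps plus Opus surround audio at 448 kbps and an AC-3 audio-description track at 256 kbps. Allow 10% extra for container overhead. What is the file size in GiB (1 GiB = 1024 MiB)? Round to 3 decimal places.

0.626 GiB

Audio total: 448 + 256 = 704 kbps = 0.704 Mbps.
Total bitrate: 5.69 + 0.704 = 6.394 Mbps.
Stream data: 6.394 Mbps × 764 s = 4885.0 Mb.
With 10% container overhead: ×1.10.
5,374 Mb = 671,689,700 bytes ÷ 1,073,741,824 = 0.6256 GiB.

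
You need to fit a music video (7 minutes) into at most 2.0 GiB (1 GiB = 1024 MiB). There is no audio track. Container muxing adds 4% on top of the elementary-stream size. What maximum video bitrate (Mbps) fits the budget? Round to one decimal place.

Budget: 2.0 GiB = 17179.9 Mb.
Stream payload after overhead: 17179.9 / 1.04 = 16519.1 Mb.
7 min = 420 s
Total bitrate budget: 16519.1 Mb / 420 s = 39.331 Mbps.

39.3 Mbps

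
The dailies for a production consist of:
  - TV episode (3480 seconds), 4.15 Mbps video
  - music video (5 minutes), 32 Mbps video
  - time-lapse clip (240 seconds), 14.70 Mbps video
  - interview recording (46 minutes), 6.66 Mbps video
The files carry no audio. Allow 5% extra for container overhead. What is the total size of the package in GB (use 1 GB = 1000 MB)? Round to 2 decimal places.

TV episode: 4.150 Mbps × 3480 s × 1.05 = 15164.1 Mb
music video: 32.000 Mbps × 300 s × 1.05 = 10080.0 Mb
time-lapse clip: 14.700 Mbps × 240 s × 1.05 = 3704.4 Mb
interview recording: 6.660 Mbps × 2760 s × 1.05 = 19300.7 Mb
Total: 48249.2 Mb = 6031.1 MB.
= 6.031 GB.

6.03 GB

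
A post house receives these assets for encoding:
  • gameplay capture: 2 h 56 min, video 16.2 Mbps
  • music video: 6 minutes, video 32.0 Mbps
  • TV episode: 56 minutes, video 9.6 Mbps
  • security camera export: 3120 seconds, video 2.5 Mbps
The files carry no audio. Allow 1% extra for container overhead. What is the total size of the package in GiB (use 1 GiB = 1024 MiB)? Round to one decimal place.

26.2 GiB

gameplay capture: 16.200 Mbps × 10560 s × 1.01 = 172782.7 Mb
music video: 32.000 Mbps × 360 s × 1.01 = 11635.2 Mb
TV episode: 9.600 Mbps × 3360 s × 1.01 = 32578.6 Mb
security camera export: 2.500 Mbps × 3120 s × 1.01 = 7878.0 Mb
Total: 224874.5 Mb = 28109.3 MB.
= 26.18 GiB.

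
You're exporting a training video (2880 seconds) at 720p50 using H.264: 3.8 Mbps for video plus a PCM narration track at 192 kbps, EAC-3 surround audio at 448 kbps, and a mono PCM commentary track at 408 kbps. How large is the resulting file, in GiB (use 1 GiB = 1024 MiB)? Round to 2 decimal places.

1.63 GiB

Audio total: 192 + 448 + 408 = 1048 kbps = 1.048 Mbps.
Total bitrate: 3.8 + 1.048 = 4.848 Mbps.
Stream data: 4.848 Mbps × 2880 s = 13962.2 Mb.
13,962 Mb = 1,745,280,000 bytes ÷ 1,073,741,824 = 1.625 GiB.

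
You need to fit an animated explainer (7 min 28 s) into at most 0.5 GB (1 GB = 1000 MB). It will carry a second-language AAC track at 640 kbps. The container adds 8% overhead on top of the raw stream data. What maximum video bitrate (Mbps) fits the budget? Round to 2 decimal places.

7.63 Mbps

Budget: 0.5 GB = 4000.0 Mb.
Stream payload after overhead: 4000.0 / 1.08 = 3703.7 Mb.
7 min 28 s = 448 s
Total bitrate budget: 3703.7 Mb / 448 s = 8.267 Mbps.
Audio: 640 kbps = 0.640 Mbps.
Video: 8.267 − 0.640 = 7.627 Mbps.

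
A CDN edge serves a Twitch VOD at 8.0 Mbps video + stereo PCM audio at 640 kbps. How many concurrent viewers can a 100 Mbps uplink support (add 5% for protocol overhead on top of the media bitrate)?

11

Audio: 640 kbps = 0.640 Mbps.
Per-viewer media rate: 8.640 Mbps.
On the wire with 5% overhead: 9.072 Mbps.
100 Mbps = 100.0 Mbps; 100.0 / 9.072 = 11.02 → 11 viewers.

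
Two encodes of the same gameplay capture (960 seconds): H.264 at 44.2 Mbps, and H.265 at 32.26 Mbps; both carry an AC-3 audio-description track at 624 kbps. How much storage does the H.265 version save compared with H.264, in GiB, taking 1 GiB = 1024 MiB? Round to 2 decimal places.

Audio: 624 kbps = 0.624 Mbps.
H.264: 44.824 Mbps × 960 s = 43031.0 Mb = 5.009 GiB.
H.265: 32.884 Mbps × 960 s = 31568.6 Mb = 3.675 GiB.
Saving: 5.009 − 3.675 = 1.334 GiB.

1.33 GiB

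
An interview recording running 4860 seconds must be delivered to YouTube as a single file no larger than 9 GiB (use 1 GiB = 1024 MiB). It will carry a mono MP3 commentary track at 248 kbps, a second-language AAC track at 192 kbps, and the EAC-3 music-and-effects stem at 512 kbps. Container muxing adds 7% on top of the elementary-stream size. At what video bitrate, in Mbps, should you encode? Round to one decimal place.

13.9 Mbps

Budget: 9 GiB = 77309.4 Mb.
Stream payload after overhead: 77309.4 / 1.07 = 72251.8 Mb.
Total bitrate budget: 72251.8 Mb / 4860 s = 14.867 Mbps.
Audio total: 248 + 192 + 512 = 952 kbps = 0.952 Mbps.
Video: 14.867 − 0.952 = 13.915 Mbps.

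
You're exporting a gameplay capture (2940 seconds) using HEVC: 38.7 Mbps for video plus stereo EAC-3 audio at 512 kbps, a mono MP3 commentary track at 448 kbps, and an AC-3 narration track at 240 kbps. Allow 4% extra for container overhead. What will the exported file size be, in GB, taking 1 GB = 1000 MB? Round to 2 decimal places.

Audio total: 512 + 448 + 240 = 1200 kbps = 1.200 Mbps.
Total bitrate: 38.7 + 1.200 = 39.900 Mbps.
Stream data: 39.900 Mbps × 2940 s = 117306.0 Mb.
With 4% container overhead: ×1.04.
121,998 Mb ÷ 8 = 15,250 MB → 15.25 GB.

15.25 GB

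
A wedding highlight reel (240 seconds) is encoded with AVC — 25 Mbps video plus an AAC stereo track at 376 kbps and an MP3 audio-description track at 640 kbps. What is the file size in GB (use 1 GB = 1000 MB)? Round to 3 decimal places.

0.780 GB

Audio total: 376 + 640 = 1016 kbps = 1.016 Mbps.
Total bitrate: 25 + 1.016 = 26.016 Mbps.
Stream data: 26.016 Mbps × 240 s = 6243.8 Mb.
6,244 Mb ÷ 8 = 780.5 MB → 0.7805 GB.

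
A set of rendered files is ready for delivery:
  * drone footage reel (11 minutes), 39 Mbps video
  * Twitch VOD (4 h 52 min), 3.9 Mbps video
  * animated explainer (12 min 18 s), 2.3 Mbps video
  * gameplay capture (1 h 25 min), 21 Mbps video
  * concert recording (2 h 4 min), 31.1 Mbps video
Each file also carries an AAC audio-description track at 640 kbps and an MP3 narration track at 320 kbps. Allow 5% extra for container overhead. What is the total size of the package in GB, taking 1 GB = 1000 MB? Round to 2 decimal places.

60.96 GB

Audio total: 640 + 320 = 960 kbps = 0.960 Mbps.
drone footage reel: 39.960 Mbps × 660 s × 1.05 = 27692.3 Mb
Twitch VOD: 4.860 Mbps × 17520 s × 1.05 = 89404.6 Mb
animated explainer: 3.260 Mbps × 738 s × 1.05 = 2526.2 Mb
gameplay capture: 21.960 Mbps × 5100 s × 1.05 = 117595.8 Mb
concert recording: 32.060 Mbps × 7440 s × 1.05 = 250452.7 Mb
Total: 487671.5 Mb = 60958.9 MB.
= 60.96 GB.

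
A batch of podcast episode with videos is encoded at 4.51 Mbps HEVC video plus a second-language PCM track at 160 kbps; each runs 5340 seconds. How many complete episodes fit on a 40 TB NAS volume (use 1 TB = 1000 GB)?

12831

Audio: 160 kbps = 0.160 Mbps.
Total bitrate: 4.670 Mbps.
Per item: 4.670 Mbps × 5340 s = 24,938 Mb = 3,117 MB.
Capacity: 40 TB = 320,000,000 Mb; 12831.93 items → 12831 complete.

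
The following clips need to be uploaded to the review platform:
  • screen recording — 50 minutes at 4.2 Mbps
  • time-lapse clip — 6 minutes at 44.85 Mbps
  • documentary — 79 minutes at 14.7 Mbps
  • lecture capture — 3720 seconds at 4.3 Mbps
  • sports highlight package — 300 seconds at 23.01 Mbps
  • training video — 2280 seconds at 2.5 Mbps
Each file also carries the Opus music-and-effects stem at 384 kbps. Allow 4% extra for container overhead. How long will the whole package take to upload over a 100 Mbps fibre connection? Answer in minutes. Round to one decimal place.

Audio: 384 kbps = 0.384 Mbps.
screen recording: 4.584 Mbps × 3000 s × 1.04 = 14302.1 Mb
time-lapse clip: 45.234 Mbps × 360 s × 1.04 = 16935.6 Mb
documentary: 15.084 Mbps × 4740 s × 1.04 = 74358.1 Mb
lecture capture: 4.684 Mbps × 3720 s × 1.04 = 18121.5 Mb
sports highlight package: 23.394 Mbps × 300 s × 1.04 = 7298.9 Mb
training video: 2.884 Mbps × 2280 s × 1.04 = 6838.5 Mb
Total: 137854.7 Mb = 17231.8 MB.
At 100 Mbps: 137854.7 / 100 = 1379 s ≈ 23 minutes.

23.0 minutes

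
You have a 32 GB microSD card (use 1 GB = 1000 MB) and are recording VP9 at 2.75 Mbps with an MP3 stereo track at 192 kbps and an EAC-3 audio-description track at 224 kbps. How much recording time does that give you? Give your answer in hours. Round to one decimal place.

Audio total: 192 + 224 = 416 kbps = 0.416 Mbps.
Total bitrate: 2.75 + 0.416 = 3.166 Mbps.
Capacity: 32 GB = 256,000 Mb.
Recording time: 256,000 / 3.166 = 80,859 s ≈ 22.5 hours.

22.5 hours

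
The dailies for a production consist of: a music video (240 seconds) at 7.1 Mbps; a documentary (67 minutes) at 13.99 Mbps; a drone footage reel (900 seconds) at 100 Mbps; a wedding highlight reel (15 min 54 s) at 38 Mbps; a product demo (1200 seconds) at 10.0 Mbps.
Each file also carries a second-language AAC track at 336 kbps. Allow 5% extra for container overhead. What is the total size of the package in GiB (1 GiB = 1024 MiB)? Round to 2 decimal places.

Audio: 336 kbps = 0.336 Mbps.
music video: 7.436 Mbps × 240 s × 1.05 = 1873.9 Mb
documentary: 14.326 Mbps × 4020 s × 1.05 = 60470.0 Mb
drone footage reel: 100.336 Mbps × 900 s × 1.05 = 94817.5 Mb
wedding highlight reel: 38.336 Mbps × 954 s × 1.05 = 38401.2 Mb
product demo: 10.336 Mbps × 1200 s × 1.05 = 13023.4 Mb
Total: 208586.0 Mb = 26073.2 MB.
= 24.28 GiB.

24.28 GiB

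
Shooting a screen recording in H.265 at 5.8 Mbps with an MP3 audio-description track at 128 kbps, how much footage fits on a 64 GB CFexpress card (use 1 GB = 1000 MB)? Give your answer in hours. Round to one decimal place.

Audio: 128 kbps = 0.128 Mbps.
Total bitrate: 5.8 + 0.128 = 5.928 Mbps.
Capacity: 64 GB = 512,000 Mb.
Recording time: 512,000 / 5.928 = 86,370 s ≈ 24.0 hours.

24.0 hours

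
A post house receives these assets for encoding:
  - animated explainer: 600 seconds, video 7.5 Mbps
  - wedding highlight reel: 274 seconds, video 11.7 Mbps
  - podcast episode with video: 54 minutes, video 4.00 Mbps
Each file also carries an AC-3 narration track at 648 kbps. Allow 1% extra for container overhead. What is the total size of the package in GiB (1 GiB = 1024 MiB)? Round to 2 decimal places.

Audio: 648 kbps = 0.648 Mbps.
animated explainer: 8.148 Mbps × 600 s × 1.01 = 4937.7 Mb
wedding highlight reel: 12.348 Mbps × 274 s × 1.01 = 3417.2 Mb
podcast episode with video: 4.648 Mbps × 3240 s × 1.01 = 15210.1 Mb
Total: 23565.0 Mb = 2945.6 MB.
= 2.743 GiB.

2.74 GiB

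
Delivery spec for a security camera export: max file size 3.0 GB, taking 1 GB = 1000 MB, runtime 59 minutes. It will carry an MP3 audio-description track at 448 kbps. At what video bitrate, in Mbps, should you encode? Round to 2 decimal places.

Budget: 3.0 GB = 24000.0 Mb.
59 min = 3540 s
Total bitrate budget: 24000.0 Mb / 3540 s = 6.780 Mbps.
Audio: 448 kbps = 0.448 Mbps.
Video: 6.780 − 0.448 = 6.332 Mbps.

6.33 Mbps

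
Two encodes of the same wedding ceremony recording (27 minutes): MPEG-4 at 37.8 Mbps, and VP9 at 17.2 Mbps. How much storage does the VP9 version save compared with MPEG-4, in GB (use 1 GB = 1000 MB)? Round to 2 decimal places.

27 min = 1620 s
MPEG-4: 37.800 Mbps × 1620 s = 61236.0 Mb = 7.654 GB.
VP9: 17.200 Mbps × 1620 s = 27864.0 Mb = 3.483 GB.
Saving: 7.654 − 3.483 = 4.171 GB.

4.17 GB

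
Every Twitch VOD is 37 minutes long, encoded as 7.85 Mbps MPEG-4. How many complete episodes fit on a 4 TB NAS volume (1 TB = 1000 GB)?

1836

37 min = 2220 s
Per item: 7.850 Mbps × 2220 s = 17,427 Mb = 2,178 MB.
Capacity: 4 TB = 32,000,000 Mb; 1836.23 items → 1836 complete.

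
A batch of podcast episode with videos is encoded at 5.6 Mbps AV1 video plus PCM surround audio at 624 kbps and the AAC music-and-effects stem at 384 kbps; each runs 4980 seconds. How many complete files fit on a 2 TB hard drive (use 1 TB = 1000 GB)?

486

Audio total: 624 + 384 = 1008 kbps = 1.008 Mbps.
Total bitrate: 6.608 Mbps.
Per item: 6.608 Mbps × 4980 s = 32,908 Mb = 4,113 MB.
Capacity: 2 TB = 16,000,000 Mb; 486.21 items → 486 complete.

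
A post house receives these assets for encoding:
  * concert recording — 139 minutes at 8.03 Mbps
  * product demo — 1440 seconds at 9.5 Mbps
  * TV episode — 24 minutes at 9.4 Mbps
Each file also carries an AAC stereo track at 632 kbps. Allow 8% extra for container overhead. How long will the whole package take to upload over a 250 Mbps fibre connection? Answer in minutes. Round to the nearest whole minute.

Audio: 632 kbps = 0.632 Mbps.
concert recording: 8.662 Mbps × 8340 s × 1.08 = 78020.4 Mb
product demo: 10.132 Mbps × 1440 s × 1.08 = 15757.3 Mb
TV episode: 10.032 Mbps × 1440 s × 1.08 = 15601.8 Mb
Total: 109379.4 Mb = 13672.4 MB.
At 250 Mbps: 109379.4 / 250 = 438 s ≈ 7.29 minutes.

7 minutes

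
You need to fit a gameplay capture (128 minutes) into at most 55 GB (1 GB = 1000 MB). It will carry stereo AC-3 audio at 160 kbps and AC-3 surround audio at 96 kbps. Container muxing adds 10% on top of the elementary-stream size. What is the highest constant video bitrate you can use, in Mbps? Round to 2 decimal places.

51.83 Mbps

Budget: 55 GB = 440000.0 Mb.
Stream payload after overhead: 440000.0 / 1.10 = 400000.0 Mb.
128 min = 7680 s
Total bitrate budget: 400000.0 Mb / 7680 s = 52.083 Mbps.
Audio total: 160 + 96 = 256 kbps = 0.256 Mbps.
Video: 52.083 − 0.256 = 51.827 Mbps.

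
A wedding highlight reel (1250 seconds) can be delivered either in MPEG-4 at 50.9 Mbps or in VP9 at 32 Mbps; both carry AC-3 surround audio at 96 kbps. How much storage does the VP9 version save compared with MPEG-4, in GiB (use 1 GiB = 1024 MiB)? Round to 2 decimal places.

2.75 GiB

Audio: 96 kbps = 0.096 Mbps.
MPEG-4: 50.996 Mbps × 1250 s = 63745.0 Mb = 7.421 GiB.
VP9: 32.096 Mbps × 1250 s = 40120.0 Mb = 4.671 GiB.
Saving: 7.421 − 4.671 = 2.750 GiB.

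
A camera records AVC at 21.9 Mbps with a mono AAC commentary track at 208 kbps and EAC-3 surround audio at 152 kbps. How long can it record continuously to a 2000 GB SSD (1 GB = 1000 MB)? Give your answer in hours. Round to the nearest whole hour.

200 hours

Audio total: 208 + 152 = 360 kbps = 0.360 Mbps.
Total bitrate: 21.9 + 0.360 = 22.260 Mbps.
Capacity: 2000 GB = 16,000,000 Mb.
Recording time: 16,000,000 / 22.260 = 718,778 s ≈ 200 hours.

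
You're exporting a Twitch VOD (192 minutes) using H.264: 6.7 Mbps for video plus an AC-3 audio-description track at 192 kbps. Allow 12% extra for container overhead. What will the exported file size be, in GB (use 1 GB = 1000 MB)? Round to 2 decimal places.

192 min = 11520 s
Audio: 192 kbps = 0.192 Mbps.
Total bitrate: 6.7 + 0.192 = 6.892 Mbps.
Stream data: 6.892 Mbps × 11520 s = 79395.8 Mb.
With 12% container overhead: ×1.12.
88,923 Mb ÷ 8 = 11,115 MB → 11.12 GB.

11.12 GB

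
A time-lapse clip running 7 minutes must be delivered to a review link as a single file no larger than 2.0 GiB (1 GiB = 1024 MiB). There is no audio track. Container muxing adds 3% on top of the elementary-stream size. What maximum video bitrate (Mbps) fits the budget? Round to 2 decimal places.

39.71 Mbps

Budget: 2.0 GiB = 17179.9 Mb.
Stream payload after overhead: 17179.9 / 1.03 = 16679.5 Mb.
7 min = 420 s
Total bitrate budget: 16679.5 Mb / 420 s = 39.713 Mbps.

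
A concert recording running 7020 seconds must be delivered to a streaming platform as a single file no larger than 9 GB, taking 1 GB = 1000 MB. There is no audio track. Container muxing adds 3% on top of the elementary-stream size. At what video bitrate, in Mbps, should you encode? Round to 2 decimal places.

9.96 Mbps

Budget: 9 GB = 72000.0 Mb.
Stream payload after overhead: 72000.0 / 1.03 = 69902.9 Mb.
Total bitrate budget: 69902.9 Mb / 7020 s = 9.958 Mbps.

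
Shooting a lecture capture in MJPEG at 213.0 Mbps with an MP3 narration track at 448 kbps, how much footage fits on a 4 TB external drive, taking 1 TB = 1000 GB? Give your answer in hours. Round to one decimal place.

Audio: 448 kbps = 0.448 Mbps.
Total bitrate: 213.0 + 0.448 = 213.448 Mbps.
Capacity: 4 TB = 32,000,000 Mb.
Recording time: 32,000,000 / 213.448 = 149,919 s ≈ 41.6 hours.

41.6 hours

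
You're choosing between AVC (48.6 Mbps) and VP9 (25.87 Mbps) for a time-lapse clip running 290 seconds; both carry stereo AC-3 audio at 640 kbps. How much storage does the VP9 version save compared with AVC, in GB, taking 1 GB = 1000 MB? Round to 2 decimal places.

Audio: 640 kbps = 0.640 Mbps.
AVC: 49.240 Mbps × 290 s = 14279.6 Mb = 1.785 GB.
VP9: 26.510 Mbps × 290 s = 7687.9 Mb = 0.961 GB.
Saving: 1.785 − 0.961 = 0.824 GB.

0.82 GB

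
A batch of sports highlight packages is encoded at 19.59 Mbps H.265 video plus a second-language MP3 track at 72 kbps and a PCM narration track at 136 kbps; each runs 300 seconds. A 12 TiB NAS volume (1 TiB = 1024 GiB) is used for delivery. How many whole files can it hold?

17771

Audio total: 72 + 136 = 208 kbps = 0.208 Mbps.
Total bitrate: 19.798 Mbps.
Per item: 19.798 Mbps × 300 s = 5,939 Mb = 742.4 MB.
Capacity: 12 TiB = 105,553,116 Mb; 17771.68 items → 17771 complete.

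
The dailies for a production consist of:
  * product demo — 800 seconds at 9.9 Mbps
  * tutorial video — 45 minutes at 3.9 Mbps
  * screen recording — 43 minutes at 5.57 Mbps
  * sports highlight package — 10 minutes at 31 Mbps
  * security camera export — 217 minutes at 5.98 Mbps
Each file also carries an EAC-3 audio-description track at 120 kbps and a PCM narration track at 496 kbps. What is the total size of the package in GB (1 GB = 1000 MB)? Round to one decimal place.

17.7 GB

Audio total: 120 + 496 = 616 kbps = 0.616 Mbps.
product demo: 10.516 Mbps × 800 s = 8412.8 Mb
tutorial video: 4.516 Mbps × 2700 s = 12193.2 Mb
screen recording: 6.186 Mbps × 2580 s = 15959.9 Mb
sports highlight package: 31.616 Mbps × 600 s = 18969.6 Mb
security camera export: 6.596 Mbps × 13020 s = 85879.9 Mb
Total: 141415.4 Mb = 17676.9 MB.
= 17.68 GB.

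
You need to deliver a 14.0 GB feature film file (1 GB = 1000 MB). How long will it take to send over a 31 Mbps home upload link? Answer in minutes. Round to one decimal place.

File: 14.0 GB = 112000.0 Mb.
At 31 Mbps: 112000.0 / 31 = 3612.9 s ≈ 60.2 minutes.

60.2 minutes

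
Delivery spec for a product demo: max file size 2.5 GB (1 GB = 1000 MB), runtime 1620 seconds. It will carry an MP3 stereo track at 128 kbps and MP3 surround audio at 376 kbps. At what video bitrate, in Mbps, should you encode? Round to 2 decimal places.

Budget: 2.5 GB = 20000.0 Mb.
Total bitrate budget: 20000.0 Mb / 1620 s = 12.346 Mbps.
Audio total: 128 + 376 = 504 kbps = 0.504 Mbps.
Video: 12.346 − 0.504 = 11.842 Mbps.

11.84 Mbps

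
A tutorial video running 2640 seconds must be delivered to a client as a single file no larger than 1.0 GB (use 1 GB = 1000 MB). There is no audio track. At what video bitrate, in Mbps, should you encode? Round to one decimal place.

Budget: 1.0 GB = 8000.0 Mb.
Total bitrate budget: 8000.0 Mb / 2640 s = 3.030 Mbps.

3.0 Mbps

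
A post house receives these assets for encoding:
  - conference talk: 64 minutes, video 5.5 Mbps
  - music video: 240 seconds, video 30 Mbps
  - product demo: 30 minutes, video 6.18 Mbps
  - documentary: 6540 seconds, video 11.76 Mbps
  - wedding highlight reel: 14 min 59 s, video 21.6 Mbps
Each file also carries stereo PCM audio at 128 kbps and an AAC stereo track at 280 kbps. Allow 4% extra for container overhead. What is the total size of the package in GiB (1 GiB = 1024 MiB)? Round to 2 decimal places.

17.10 GiB

Audio total: 128 + 280 = 408 kbps = 0.408 Mbps.
conference talk: 5.908 Mbps × 3840 s × 1.04 = 23594.2 Mb
music video: 30.408 Mbps × 240 s × 1.04 = 7589.8 Mb
product demo: 6.588 Mbps × 1800 s × 1.04 = 12332.7 Mb
documentary: 12.168 Mbps × 6540 s × 1.04 = 82761.9 Mb
wedding highlight reel: 22.008 Mbps × 899 s × 1.04 = 20576.6 Mb
Total: 146855.2 Mb = 18356.9 MB.
= 17.10 GiB.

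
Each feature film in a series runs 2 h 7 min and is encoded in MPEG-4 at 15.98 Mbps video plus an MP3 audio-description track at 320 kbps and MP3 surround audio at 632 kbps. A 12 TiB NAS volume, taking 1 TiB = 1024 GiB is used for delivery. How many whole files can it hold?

818

2 h 7 min = 127 min = 7620 s
Audio total: 320 + 632 = 952 kbps = 0.952 Mbps.
Total bitrate: 16.932 Mbps.
Per item: 16.932 Mbps × 7620 s = 129,022 Mb = 16,128 MB.
Capacity: 12 TiB = 105,553,116 Mb; 818.10 items → 818 complete.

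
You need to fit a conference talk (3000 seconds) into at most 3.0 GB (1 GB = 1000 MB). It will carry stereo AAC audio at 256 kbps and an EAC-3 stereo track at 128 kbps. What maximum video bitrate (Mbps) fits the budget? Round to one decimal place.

7.6 Mbps

Budget: 3.0 GB = 24000.0 Mb.
Total bitrate budget: 24000.0 Mb / 3000 s = 8.000 Mbps.
Audio total: 256 + 128 = 384 kbps = 0.384 Mbps.
Video: 8.000 − 0.384 = 7.616 Mbps.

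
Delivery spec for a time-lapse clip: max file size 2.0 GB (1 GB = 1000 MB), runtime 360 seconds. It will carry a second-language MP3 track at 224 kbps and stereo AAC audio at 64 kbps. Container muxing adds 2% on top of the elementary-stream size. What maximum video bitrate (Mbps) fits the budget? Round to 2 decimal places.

43.28 Mbps

Budget: 2.0 GB = 16000.0 Mb.
Stream payload after overhead: 16000.0 / 1.02 = 15686.3 Mb.
Total bitrate budget: 15686.3 Mb / 360 s = 43.573 Mbps.
Audio total: 224 + 64 = 288 kbps = 0.288 Mbps.
Video: 43.573 − 0.288 = 43.285 Mbps.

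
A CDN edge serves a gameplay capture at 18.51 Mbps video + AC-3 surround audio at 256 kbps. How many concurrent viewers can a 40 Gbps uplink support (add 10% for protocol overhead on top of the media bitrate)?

Audio: 256 kbps = 0.256 Mbps.
Per-viewer media rate: 18.766 Mbps.
On the wire with 10% overhead: 20.643 Mbps.
40 Gbps = 40,000 Mbps; 40,000 / 20.643 = 1937.74 → 1937 viewers.

1937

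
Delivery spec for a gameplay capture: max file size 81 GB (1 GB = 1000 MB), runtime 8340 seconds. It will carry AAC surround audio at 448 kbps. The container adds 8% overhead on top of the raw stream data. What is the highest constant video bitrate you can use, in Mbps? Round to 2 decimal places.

71.49 Mbps

Budget: 81 GB = 648000.0 Mb.
Stream payload after overhead: 648000.0 / 1.08 = 600000.0 Mb.
Total bitrate budget: 600000.0 Mb / 8340 s = 71.942 Mbps.
Audio: 448 kbps = 0.448 Mbps.
Video: 71.942 − 0.448 = 71.494 Mbps.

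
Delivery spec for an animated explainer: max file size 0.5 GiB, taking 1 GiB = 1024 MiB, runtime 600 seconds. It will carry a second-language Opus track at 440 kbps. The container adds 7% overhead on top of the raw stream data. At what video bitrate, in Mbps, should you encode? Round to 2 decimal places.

Budget: 0.5 GiB = 4295.0 Mb.
Stream payload after overhead: 4295.0 / 1.07 = 4014.0 Mb.
Total bitrate budget: 4014.0 Mb / 600 s = 6.690 Mbps.
Audio: 440 kbps = 0.440 Mbps.
Video: 6.690 − 0.440 = 6.250 Mbps.

6.25 Mbps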